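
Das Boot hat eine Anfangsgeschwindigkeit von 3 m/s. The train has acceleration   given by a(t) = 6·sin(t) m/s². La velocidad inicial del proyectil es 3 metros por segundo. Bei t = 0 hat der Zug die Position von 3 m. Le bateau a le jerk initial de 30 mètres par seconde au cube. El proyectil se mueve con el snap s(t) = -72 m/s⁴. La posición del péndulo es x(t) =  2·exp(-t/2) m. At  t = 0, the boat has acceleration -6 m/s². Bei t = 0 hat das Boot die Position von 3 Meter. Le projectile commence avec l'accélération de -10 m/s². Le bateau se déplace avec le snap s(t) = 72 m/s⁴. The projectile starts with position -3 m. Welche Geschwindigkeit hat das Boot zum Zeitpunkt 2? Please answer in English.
We must find the integral of our snap equation s(t) = 72 3 times. Integrating snap and using the initial condition j(0) = 30, we get j(t) = 72·t + 30. Integrating jerk and using the initial condition a(0) = -6, we get a(t) = 36·t^2 + 30·t - 6. Integrating acceleration and using the initial condition v(0) = 3, we get v(t) = 12·t^3 + 15·t^2 - 6·t + 3. From the given velocity equation v(t) = 12·t^3 + 15·t^2 - 6·t + 3, we substitute t = 2 to get v = 147.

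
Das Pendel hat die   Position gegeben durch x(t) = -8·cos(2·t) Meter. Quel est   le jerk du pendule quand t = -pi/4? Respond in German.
Wir müssen unsere Gleichung für die Position x(t) = -8·cos(2·t) 3-mal ableiten. Die Ableitung von der Position ergibt die Geschwindigkeit: v(t) = 16·sin(2·t). Durch Ableiten von der Geschwindigkeit erhalten wir die Beschleunigung: a(t) = 32·cos(2·t). Die Ableitung von der Beschleunigung ergibt den Ruck: j(t) = -64·sin(2·t). Aus der Gleichung für den Ruck j(t) = -64·sin(2·t), setzen wir t = -pi/4 ein und erhalten j = 64.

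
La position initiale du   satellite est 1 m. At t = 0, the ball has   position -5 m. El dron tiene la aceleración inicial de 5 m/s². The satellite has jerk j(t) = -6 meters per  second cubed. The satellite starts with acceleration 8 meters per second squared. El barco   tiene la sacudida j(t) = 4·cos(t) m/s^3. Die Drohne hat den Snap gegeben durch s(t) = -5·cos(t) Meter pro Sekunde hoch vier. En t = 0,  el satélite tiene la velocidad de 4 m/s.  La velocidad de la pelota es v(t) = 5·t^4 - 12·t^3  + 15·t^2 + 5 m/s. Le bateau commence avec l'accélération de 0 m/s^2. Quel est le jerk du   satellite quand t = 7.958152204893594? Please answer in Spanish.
Usando j(t) = -6 y sustituyendo t = 7.958152204893594, encontramos j = -6.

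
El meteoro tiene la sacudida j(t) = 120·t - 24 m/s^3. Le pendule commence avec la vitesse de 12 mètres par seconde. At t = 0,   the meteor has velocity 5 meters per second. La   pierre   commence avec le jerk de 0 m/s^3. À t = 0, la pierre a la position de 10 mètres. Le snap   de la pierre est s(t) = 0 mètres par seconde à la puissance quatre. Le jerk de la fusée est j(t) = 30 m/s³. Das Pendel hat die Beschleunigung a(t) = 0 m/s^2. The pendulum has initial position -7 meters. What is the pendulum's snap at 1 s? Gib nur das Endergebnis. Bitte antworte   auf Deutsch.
s(1) = 0.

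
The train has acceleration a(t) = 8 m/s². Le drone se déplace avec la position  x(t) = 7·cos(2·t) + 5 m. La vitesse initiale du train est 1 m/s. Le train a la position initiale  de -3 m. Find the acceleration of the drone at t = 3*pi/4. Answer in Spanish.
Para resolver esto, necesitamos tomar 2 derivadas de nuestra ecuación de la posición x(t) = 7·cos(2·t) + 5. Derivando la posición, obtenemos la velocidad: v(t) = -14·sin(2·t). La derivada de la velocidad da la aceleración: a(t) = -28·cos(2·t). Tenemos la aceleración a(t) = -28·cos(2·t). Sustituyendo t = 3*pi/4: a(3*pi/4) = 0.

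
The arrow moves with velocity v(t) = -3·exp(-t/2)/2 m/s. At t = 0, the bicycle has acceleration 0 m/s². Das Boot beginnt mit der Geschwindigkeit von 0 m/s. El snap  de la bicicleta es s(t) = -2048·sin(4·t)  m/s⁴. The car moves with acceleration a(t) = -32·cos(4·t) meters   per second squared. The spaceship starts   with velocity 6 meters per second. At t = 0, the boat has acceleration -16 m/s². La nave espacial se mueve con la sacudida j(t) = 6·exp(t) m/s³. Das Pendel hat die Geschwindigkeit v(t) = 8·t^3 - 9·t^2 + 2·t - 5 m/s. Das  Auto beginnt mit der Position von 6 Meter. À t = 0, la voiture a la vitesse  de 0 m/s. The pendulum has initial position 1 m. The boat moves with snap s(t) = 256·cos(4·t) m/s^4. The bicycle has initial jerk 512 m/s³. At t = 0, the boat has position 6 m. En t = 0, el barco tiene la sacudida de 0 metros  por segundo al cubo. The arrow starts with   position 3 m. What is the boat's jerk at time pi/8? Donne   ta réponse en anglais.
Starting from snap s(t) = 256·cos(4·t), we take 1 integral. Taking ∫s(t)dt and applying j(0) = 0, we find j(t) = 64·sin(4·t). From the given jerk equation j(t) = 64·sin(4·t), we substitute t = pi/8 to get j = 64.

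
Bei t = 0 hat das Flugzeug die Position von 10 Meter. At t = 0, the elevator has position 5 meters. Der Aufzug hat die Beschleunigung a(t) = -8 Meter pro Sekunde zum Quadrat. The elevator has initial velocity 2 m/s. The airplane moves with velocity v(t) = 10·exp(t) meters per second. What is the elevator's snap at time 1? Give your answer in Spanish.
Partiendo de la aceleración a(t) = -8, tomamos 2 derivadas. Derivando la aceleración, obtenemos la sacudida: j(t) = 0. Tomando d/dt de j(t), encontramos s(t) = 0. De la ecuación del snap s(t) = 0, sustituimos t = 1 para obtener s = 0.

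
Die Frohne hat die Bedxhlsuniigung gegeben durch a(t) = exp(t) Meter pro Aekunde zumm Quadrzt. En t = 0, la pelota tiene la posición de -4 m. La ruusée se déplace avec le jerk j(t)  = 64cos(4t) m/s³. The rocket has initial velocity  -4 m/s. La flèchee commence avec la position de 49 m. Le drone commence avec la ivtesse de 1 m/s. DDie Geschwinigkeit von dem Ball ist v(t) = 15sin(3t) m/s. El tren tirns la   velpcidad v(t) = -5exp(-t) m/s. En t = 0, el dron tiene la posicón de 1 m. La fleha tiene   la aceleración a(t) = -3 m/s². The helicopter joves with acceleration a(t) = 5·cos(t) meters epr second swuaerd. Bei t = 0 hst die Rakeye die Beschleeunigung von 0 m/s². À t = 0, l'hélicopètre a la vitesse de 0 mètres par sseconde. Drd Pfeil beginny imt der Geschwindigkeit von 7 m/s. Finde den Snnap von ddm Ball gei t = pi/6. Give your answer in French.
Pour résoudre ceci, nous devons prendre 3 dérivées de notre équation de la vitesse v(t) = 15·sin(3·t). En prenant d/dt de v(t), nous trouvons a(t) = 45·cos(3·t). En prenant d/dt de a(t), nous trouvons j(t) = -135·sin(3·t). En dérivant le jerk, nous obtenons le snap: s(t) = -405·cos(3·t). Nous avons le snap s(t) = -405·cos(3·t). En substituant t = pi/6: s(pi/6) = 0.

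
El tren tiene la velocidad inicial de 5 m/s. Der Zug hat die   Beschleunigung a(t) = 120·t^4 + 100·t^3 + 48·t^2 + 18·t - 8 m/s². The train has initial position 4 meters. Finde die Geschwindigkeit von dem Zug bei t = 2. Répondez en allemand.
Um dies zu lösen, müssen wir 1 Stammfunktion unserer Gleichung für die Beschleunigung a(t) = 120·t^4 + 100·t^3 + 48·t^2 + 18·t - 8 finden. Das Integral von der Beschleunigung, mit v(0) = 5, ergibt die Geschwindigkeit: v(t) = 24·t^5 + 25·t^4 + 16·t^3 + 9·t^2 - 8·t + 5. Aus der Gleichung für die Geschwindigkeit v(t) = 24·t^5 + 25·t^4 + 16·t^3 + 9·t^2 - 8·t + 5, setzen wir t = 2 ein und erhalten v = 1321.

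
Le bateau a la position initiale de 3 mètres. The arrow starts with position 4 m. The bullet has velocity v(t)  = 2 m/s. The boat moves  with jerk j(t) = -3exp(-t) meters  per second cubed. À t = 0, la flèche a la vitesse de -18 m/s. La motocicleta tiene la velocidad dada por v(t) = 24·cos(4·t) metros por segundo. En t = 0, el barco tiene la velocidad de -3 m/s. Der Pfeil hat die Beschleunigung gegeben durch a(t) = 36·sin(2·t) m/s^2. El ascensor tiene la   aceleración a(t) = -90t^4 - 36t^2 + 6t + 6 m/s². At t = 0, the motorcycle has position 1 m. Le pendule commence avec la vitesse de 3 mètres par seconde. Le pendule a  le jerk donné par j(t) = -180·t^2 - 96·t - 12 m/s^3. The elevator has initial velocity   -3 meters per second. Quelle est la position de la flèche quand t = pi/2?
Pour résoudre ceci, nous devons prendre 2 primitives de notre équation de l'accélération a(t) = 36·sin(2·t). En intégrant l'accélération et en utilisant la condition initiale v(0) = -18, nous obtenons v(t) = -18·cos(2·t). En intégrant la vitesse et en utilisant la condition initiale x(0) = 4, nous obtenons x(t) = 4 - 9·sin(2·t). De l'équation de la position x(t) = 4 - 9·sin(2·t), nous substituons t = pi/2 pour obtenir x = 4.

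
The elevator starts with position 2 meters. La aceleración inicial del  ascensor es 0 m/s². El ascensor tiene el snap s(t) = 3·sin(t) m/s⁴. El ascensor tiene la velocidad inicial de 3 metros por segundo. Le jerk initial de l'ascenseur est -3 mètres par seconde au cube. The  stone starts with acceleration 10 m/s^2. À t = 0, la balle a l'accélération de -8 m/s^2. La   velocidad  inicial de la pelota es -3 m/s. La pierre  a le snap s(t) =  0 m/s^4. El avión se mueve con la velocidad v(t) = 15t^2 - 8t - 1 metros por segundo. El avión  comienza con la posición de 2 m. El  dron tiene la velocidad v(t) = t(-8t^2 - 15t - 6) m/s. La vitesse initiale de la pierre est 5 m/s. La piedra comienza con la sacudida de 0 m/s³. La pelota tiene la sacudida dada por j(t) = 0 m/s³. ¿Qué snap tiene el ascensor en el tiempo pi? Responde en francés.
En utilisant s(t) = 3·sin(t) et en substituant t = pi, nous trouvons s = 0.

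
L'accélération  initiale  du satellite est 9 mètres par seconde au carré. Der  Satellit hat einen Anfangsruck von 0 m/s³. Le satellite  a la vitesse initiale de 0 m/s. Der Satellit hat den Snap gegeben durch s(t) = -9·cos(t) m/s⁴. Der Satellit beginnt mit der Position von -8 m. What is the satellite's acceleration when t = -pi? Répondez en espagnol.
Debemos encontrar la integral de nuestra ecuación del snap s(t) = -9·cos(t) 2 veces. Integrando el snap y usando la condición inicial j(0) = 0, obtenemos j(t) = -9·sin(t). La integral de la sacudida, con a(0) = 9, da la aceleración: a(t) = 9·cos(t). Tenemos la aceleración a(t) = 9·cos(t). Sustituyendo t = -pi: a(-pi) = -9.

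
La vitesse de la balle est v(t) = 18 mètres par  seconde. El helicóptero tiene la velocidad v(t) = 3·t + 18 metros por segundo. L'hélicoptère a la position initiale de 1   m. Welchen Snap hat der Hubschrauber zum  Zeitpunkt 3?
Ausgehend von der Geschwindigkeit v(t) = 3·t + 18, nehmen wir 3 Ableitungen. Durch Ableiten von der Geschwindigkeit erhalten wir die Beschleunigung: a(t) = 3. Mit d/dt von a(t) finden wir j(t) = 0. Durch Ableiten von dem Ruck erhalten wir den Snap: s(t) = 0. Aus der Gleichung für den Snap s(t) = 0, setzen wir t = 3 ein und erhalten s = 0.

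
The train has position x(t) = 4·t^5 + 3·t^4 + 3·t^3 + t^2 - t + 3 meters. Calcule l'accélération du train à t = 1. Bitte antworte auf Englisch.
We must differentiate our position equation x(t) = 4·t^5 + 3·t^4 + 3·t^3 + t^2 - t + 3 2 times. Differentiating position, we get velocity: v(t) = 20·t^4 + 12·t^3 + 9·t^2 + 2·t - 1. Differentiating velocity, we get acceleration: a(t) = 80·t^3 + 36·t^2 + 18·t + 2. Using a(t) = 80·t^3 + 36·t^2 + 18·t + 2 and substituting t = 1, we find a = 136.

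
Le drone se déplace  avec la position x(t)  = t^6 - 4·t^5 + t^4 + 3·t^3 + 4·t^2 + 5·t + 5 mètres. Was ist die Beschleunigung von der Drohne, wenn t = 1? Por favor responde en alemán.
Um dies zu lösen, müssen wir 2 Ableitungen unserer Gleichung für die Position x(t) = t^6 - 4·t^5 + t^4 + 3·t^3 + 4·t^2 + 5·t + 5 nehmen. Mit d/dt von x(t) finden wir v(t) = 6·t^5 - 20·t^4 + 4·t^3 + 9·t^2 + 8·t + 5. Mit d/dt von v(t) finden wir a(t) = 30·t^4 - 80·t^3 + 12·t^2 + 18·t + 8. Aus der Gleichung für die Beschleunigung a(t) = 30·t^4 - 80·t^3 + 12·t^2 + 18·t + 8, setzen wir t = 1 ein und erhalten a = -12.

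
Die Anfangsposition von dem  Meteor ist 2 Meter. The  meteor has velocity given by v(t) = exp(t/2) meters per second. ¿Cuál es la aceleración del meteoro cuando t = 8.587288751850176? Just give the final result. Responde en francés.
La réponse est 36.6164354405665.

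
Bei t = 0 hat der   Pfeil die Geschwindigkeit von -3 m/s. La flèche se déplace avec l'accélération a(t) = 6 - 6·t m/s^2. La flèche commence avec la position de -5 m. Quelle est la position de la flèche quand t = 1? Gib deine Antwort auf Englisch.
We need to integrate our acceleration equation a(t) = 6 - 6·t 2 times. Integrating acceleration and using the initial condition v(0) = -3, we get v(t) = -3·t^2 + 6·t - 3. The antiderivative of velocity, with x(0) = -5, gives position: x(t) = -t^3 + 3·t^2 - 3·t - 5. We have position x(t) = -t^3 + 3·t^2 - 3·t - 5. Substituting t = 1: x(1) = -6.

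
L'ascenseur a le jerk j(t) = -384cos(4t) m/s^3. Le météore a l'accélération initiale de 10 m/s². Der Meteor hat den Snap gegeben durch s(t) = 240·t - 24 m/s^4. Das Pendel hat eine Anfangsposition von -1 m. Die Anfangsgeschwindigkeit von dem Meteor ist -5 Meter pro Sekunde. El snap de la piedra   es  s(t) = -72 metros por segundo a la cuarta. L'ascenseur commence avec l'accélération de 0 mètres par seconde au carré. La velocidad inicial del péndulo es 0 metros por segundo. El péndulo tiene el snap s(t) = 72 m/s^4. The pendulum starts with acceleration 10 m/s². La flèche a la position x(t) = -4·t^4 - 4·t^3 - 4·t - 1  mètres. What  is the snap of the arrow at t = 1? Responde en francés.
Nous devons dériver notre équation de la position x(t) = -4·t^4 - 4·t^3 - 4·t - 1 4 fois. En dérivant la position, nous obtenons la vitesse: v(t) = -16·t^3 - 12·t^2 - 4. En prenant d/dt de v(t), nous trouvons a(t) = -48·t^2 - 24·t. La dérivée de l'accélération donne le jerk: j(t) = -96·t - 24. La dérivée du jerk donne le snap: s(t) = -96. En utilisant s(t) = -96 et en substituant t = 1, nous trouvons s = -96.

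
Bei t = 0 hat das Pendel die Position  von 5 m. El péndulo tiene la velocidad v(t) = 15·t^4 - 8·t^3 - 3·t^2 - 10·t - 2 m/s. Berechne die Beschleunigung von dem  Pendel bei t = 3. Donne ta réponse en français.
Pour résoudre ceci, nous devons prendre 1 dérivée de notre équation de la vitesse v(t) = 15·t^4 - 8·t^3 - 3·t^2 - 10·t - 2. En prenant d/dt de v(t), nous trouvons a(t) = 60·t^3 - 24·t^2 - 6·t - 10. Nous avons l'accélération a(t) = 60·t^3 - 24·t^2 - 6·t - 10. En substituant t = 3: a(3) = 1376.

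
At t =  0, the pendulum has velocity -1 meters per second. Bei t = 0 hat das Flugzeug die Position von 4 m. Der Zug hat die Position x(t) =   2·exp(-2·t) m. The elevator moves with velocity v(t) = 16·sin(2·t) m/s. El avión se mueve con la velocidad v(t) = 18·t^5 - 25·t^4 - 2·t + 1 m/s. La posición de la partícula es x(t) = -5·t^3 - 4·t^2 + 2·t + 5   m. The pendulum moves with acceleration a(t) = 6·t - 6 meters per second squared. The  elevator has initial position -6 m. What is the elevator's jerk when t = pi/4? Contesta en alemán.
Ausgehend von der Geschwindigkeit v(t) = 16·sin(2·t), nehmen wir 2 Ableitungen. Mit d/dt von v(t) finden wir a(t) = 32·cos(2·t). Die Ableitung von der Beschleunigung ergibt den Ruck: j(t) = -64·sin(2·t). Wir haben den Ruck j(t) = -64·sin(2·t). Durch Einsetzen von t = pi/4: j(pi/4) = -64.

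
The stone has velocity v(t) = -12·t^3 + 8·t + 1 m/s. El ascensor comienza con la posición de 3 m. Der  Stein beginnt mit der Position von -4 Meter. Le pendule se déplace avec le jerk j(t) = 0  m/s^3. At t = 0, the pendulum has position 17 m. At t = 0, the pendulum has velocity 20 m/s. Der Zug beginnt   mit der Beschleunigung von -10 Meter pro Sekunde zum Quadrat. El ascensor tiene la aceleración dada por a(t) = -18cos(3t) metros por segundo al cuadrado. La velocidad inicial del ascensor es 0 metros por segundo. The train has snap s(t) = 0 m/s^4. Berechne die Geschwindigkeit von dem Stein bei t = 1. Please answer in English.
From the given velocity equation v(t) = -12·t^3 + 8·t + 1, we substitute t = 1 to get v = -3.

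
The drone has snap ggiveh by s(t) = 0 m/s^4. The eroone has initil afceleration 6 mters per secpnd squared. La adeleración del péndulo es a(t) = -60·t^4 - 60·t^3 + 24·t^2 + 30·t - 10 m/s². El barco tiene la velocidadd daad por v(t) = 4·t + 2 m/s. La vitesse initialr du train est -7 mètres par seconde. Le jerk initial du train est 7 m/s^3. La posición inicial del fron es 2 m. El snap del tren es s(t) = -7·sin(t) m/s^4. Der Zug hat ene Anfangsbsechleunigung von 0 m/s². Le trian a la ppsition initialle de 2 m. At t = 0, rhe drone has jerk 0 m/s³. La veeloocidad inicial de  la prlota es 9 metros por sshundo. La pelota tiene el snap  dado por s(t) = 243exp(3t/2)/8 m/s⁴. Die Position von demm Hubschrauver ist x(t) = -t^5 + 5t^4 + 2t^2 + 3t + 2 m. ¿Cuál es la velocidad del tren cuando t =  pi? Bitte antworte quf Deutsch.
Wir müssen unsere Gleichung für den Snap s(t) = -7·sin(t) 3-mal integrieren. Die Stammfunktion von dem Snap, mit j(0) = 7, ergibt den Ruck: j(t) = 7·cos(t). Mit ∫j(t)dt und Anwendung von a(0) = 0, finden wir a(t) = 7·sin(t). Mit ∫a(t)dt und Anwendung von v(0) = -7, finden wir v(t) = -7·cos(t). Aus der Gleichung für die Geschwindigkeit v(t) = -7·cos(t), setzen wir t = pi ein und erhalten v = 7.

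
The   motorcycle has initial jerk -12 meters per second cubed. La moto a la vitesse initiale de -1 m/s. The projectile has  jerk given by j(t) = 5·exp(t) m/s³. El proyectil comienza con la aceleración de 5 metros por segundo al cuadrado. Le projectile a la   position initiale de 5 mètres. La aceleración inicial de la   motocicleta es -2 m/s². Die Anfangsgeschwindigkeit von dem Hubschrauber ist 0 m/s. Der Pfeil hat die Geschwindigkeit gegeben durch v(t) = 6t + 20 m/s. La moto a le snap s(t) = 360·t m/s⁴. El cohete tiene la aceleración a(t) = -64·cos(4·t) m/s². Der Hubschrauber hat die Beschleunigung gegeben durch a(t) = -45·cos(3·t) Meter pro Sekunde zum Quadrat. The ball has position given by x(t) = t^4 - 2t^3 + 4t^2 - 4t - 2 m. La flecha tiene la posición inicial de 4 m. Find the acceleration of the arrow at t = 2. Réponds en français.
En partant de la vitesse v(t) = 6·t + 20, nous prenons 1 dérivée. En prenant d/dt de v(t), nous trouvons a(t) = 6. Nous avons l'accélération a(t) = 6. En substituant t = 2: a(2) = 6.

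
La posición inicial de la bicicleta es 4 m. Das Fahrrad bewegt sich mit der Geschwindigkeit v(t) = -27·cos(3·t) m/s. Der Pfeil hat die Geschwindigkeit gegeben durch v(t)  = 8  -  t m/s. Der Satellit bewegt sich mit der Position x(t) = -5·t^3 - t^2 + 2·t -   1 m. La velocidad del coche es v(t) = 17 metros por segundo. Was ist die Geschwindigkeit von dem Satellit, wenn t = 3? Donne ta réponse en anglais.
Starting from position x(t) = -5·t^3 - t^2 + 2·t - 1, we take 1 derivative. Differentiating position, we get velocity: v(t) = -15·t^2 - 2·t + 2. We have velocity v(t) = -15·t^2 - 2·t + 2. Substituting t = 3: v(3) = -139.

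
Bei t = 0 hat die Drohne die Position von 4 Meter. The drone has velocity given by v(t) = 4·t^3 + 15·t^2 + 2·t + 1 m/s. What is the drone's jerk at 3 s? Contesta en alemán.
Wir müssen unsere Gleichung für die Geschwindigkeit v(t) = 4·t^3 + 15·t^2 + 2·t + 1 2-mal ableiten. Die Ableitung von der Geschwindigkeit ergibt die Beschleunigung: a(t) = 12·t^2 + 30·t + 2. Die Ableitung von der Beschleunigung ergibt den Ruck: j(t) = 24·t + 30. Aus der Gleichung für den Ruck j(t) = 24·t + 30, setzen wir t = 3 ein und erhalten j = 102.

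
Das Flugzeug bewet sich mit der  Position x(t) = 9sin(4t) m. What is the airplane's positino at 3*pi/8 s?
Using x(t) = 9·sin(4·t) and substituting t = 3*pi/8, we find x = -9.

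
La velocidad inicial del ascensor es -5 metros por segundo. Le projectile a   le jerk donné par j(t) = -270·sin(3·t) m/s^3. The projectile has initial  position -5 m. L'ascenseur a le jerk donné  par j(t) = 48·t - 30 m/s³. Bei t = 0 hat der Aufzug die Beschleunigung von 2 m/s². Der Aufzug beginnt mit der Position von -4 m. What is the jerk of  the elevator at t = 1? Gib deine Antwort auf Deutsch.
Wir haben den Ruck j(t) = 48·t - 30. Durch Einsetzen von t = 1: j(1) = 18.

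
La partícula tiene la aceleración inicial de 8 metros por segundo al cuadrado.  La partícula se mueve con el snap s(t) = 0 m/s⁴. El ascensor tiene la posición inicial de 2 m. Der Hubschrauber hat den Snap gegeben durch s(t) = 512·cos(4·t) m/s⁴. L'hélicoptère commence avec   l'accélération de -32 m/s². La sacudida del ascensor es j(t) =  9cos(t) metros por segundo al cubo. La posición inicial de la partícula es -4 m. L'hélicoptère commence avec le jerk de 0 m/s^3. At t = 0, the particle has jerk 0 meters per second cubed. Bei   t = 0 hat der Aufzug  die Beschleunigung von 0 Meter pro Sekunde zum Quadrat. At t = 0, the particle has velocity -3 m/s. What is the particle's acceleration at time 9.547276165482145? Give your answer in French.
Nous devons intégrer notre équation du snap s(t) = 0 2 fois. L'intégrale du snap, avec j(0) = 0, donne le jerk: j(t) = 0. La primitive du jerk est l'accélération. En utilisant a(0) = 8, nous obtenons a(t) = 8. En utilisant a(t) = 8 et en substituant t = 9.547276165482145, nous trouvons a = 8.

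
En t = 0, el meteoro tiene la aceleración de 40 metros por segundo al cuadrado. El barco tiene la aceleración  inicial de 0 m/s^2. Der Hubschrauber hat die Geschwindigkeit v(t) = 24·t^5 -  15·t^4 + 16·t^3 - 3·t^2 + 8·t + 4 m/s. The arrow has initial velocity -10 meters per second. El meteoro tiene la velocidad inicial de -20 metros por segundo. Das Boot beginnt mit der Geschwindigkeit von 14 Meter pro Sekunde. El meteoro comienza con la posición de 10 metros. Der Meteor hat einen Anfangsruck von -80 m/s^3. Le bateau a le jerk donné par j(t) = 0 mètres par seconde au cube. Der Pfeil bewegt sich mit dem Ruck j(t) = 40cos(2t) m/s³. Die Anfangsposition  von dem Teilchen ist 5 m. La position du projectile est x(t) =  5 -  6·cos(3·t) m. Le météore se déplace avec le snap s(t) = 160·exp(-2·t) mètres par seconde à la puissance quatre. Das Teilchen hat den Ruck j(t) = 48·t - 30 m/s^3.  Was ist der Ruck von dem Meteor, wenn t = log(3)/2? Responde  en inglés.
Starting from snap s(t) = 160·exp(-2·t), we take 1 integral. Finding the antiderivative of s(t) and using j(0) = -80: j(t) = -80·exp(-2·t). Using j(t) = -80·exp(-2·t) and substituting t = log(3)/2, we find j = -80/3.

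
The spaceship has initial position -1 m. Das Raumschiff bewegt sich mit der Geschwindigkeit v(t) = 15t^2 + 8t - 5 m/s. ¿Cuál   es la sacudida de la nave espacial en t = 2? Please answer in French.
Nous devons dériver notre équation de la vitesse v(t) = 15·t^2 + 8·t - 5 2 fois. En prenant d/dt de v(t), nous trouvons a(t) = 30·t + 8. En dérivant l'accélération, nous obtenons le jerk: j(t) = 30. En utilisant j(t) = 30 et en substituant t = 2, nous trouvons j = 30.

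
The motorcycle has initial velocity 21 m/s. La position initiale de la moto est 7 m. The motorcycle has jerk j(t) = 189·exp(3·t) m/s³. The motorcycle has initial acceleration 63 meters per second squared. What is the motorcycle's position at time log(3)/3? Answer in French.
Pour résoudre ceci, nous devons prendre 3 primitives de notre équation du jerk j(t) = 189·exp(3·t). La primitive du jerk, avec a(0) = 63, donne l'accélération: a(t) = 63·exp(3·t). En prenant ∫a(t)dt et en appliquant v(0) = 21, nous trouvons v(t) = 21·exp(3·t). La primitive de la vitesse, avec x(0) = 7, donne la position: x(t) = 7·exp(3·t). Nous avons la position x(t) = 7·exp(3·t). En substituant t = log(3)/3: x(log(3)/3) = 21.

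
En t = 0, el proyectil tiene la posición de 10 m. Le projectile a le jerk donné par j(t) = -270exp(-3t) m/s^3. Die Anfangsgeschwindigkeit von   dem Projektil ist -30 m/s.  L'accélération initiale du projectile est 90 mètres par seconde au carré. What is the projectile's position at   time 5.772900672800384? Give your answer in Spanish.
Debemos encontrar la integral de nuestra ecuación de la sacudida j(t) = -270·exp(-3·t) 3 veces. La integral de la sacudida, con a(0) = 90, da la aceleración: a(t) = 90·exp(-3·t). Integrando la aceleración y usando la condición inicial v(0) = -30, obtenemos v(t) = -30·exp(-3·t). Tomando ∫v(t)dt y aplicando x(0) = 10, encontramos x(t) = 10·exp(-3·t). De la ecuación de la posición x(t) = 10·exp(-3·t), sustituimos t = 5.772900672800384 para obtener x = 3.01011632908704E-7.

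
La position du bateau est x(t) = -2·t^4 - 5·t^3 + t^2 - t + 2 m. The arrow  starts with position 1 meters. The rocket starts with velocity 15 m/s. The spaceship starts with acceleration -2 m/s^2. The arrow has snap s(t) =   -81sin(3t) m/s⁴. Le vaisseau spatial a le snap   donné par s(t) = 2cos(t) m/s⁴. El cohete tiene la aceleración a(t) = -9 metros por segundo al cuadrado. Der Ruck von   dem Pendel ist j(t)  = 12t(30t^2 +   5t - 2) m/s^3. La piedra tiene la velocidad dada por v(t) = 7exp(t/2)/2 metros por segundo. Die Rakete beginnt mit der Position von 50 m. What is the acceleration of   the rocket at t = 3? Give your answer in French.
De l'équation de l'accélération a(t) = -9, nous substituons t = 3 pour obtenir a = -9.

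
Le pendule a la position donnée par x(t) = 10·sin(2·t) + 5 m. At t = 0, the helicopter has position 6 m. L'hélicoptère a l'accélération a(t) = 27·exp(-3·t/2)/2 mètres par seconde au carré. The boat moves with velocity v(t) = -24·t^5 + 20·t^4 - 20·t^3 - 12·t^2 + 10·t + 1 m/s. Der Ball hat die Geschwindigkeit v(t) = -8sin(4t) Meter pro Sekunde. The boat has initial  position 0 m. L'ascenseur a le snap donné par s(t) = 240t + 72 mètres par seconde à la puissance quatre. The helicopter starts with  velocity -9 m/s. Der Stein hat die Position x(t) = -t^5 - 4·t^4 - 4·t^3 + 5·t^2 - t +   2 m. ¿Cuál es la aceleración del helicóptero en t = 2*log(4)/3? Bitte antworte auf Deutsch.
Wir haben die Beschleunigung a(t) = 27·exp(-3·t/2)/2. Durch Einsetzen von t = 2*log(4)/3: a(2*log(4)/3) = 27/8.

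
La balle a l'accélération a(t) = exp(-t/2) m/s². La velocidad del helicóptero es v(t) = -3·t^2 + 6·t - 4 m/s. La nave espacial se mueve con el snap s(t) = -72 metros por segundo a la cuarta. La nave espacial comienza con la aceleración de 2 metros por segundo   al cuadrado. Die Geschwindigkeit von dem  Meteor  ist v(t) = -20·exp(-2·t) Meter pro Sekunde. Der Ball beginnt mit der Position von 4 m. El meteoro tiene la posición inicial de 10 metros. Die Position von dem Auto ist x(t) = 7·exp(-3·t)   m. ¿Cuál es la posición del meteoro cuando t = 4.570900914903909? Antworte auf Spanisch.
Debemos encontrar la antiderivada de nuestra ecuación de la velocidad v(t) = -20·exp(-2·t) 1 vez. La antiderivada de la velocidad es la posición. Usando x(0) = 10, obtenemos x(t) = 10·exp(-2·t). De la ecuación de la posición x(t) = 10·exp(-2·t), sustituimos t = 4.570900914903909 para obtener x = 0.00107094190057859.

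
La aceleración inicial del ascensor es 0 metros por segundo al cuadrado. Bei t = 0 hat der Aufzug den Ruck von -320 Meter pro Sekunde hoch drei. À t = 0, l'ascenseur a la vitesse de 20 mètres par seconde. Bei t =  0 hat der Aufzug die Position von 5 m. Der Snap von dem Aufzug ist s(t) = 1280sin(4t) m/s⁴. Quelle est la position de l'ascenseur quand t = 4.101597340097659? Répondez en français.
Pour résoudre ceci, nous devons prendre 4 intégrales de notre équation du snap s(t) = 1280·sin(4·t). En prenant ∫s(t)dt et en appliquant j(0) = -320, nous trouvons j(t) = -320·cos(4·t). En intégrant le jerk et en utilisant la condition initiale a(0) = 0, nous obtenons a(t) = -80·sin(4·t). En prenant ∫a(t)dt et en appliquant v(0) = 20, nous trouvons v(t) = 20·cos(4·t). La primitive de la vitesse, avec x(0) = 5, donne la position: x(t) = 5·sin(4·t) + 5. En utilisant x(t) = 5·sin(4·t) + 5 et en substituant t = 4.101597340097659, nous trouvons x = 1.78493450543917.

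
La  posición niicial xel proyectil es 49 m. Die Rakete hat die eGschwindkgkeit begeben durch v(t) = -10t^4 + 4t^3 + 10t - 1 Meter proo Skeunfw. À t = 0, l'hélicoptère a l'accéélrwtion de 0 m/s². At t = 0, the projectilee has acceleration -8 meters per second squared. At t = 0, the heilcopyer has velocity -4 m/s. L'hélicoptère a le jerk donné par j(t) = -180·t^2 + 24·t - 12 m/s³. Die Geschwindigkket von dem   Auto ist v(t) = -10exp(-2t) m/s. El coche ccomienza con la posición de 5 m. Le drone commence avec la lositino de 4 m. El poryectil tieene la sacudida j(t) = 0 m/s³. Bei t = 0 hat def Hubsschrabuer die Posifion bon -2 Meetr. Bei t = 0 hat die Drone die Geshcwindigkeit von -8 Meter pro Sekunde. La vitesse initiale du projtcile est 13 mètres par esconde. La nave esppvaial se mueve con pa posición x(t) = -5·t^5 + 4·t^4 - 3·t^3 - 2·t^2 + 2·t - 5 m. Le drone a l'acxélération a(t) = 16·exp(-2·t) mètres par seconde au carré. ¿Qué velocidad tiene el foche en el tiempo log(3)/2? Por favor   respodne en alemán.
Wir haben die Geschwindigkeit v(t) = -10·exp(-2·t). Durch Einsetzen von t = log(3)/2: v(log(3)/2) = -10/3.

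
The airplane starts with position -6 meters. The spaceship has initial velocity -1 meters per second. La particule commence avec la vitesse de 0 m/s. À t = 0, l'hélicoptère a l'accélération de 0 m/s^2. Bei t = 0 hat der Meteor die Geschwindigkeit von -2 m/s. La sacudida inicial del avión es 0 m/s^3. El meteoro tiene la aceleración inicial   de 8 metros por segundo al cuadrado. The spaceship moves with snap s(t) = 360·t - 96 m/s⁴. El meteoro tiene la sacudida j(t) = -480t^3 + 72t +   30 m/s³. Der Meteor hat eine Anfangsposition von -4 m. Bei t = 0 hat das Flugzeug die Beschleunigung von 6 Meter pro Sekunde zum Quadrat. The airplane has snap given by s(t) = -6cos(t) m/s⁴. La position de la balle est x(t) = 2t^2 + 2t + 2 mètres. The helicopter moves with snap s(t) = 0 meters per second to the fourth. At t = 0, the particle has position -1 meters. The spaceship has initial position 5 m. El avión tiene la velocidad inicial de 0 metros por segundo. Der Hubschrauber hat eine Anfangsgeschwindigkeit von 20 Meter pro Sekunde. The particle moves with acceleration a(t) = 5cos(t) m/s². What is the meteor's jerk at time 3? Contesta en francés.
Nous avons le jerk j(t) = -480·t^3 + 72·t + 30. En substituant t = 3: j(3) = -12714.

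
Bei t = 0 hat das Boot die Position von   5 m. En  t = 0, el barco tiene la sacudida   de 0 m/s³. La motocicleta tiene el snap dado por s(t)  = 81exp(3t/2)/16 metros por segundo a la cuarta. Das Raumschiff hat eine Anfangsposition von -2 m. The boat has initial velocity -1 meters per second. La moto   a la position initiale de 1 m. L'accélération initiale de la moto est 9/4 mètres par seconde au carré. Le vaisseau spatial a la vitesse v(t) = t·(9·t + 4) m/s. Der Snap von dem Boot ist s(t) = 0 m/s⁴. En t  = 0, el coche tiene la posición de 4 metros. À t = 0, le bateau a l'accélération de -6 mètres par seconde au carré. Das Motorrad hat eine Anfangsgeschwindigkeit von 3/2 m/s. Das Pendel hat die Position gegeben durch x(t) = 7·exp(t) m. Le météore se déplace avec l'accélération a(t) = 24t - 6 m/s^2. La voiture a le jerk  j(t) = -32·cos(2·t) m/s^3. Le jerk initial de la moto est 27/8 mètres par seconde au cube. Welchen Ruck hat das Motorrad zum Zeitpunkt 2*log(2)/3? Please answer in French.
Nous devons intégrer notre équation du snap s(t) = 81·exp(3·t/2)/16 1 fois. L'intégrale du snap est le jerk. En utilisant j(0) = 27/8, nous obtenons j(t) = 27·exp(3·t/2)/8. De l'équation du jerk j(t) = 27·exp(3·t/2)/8, nous substituons t = 2*log(2)/3 pour obtenir j = 27/4.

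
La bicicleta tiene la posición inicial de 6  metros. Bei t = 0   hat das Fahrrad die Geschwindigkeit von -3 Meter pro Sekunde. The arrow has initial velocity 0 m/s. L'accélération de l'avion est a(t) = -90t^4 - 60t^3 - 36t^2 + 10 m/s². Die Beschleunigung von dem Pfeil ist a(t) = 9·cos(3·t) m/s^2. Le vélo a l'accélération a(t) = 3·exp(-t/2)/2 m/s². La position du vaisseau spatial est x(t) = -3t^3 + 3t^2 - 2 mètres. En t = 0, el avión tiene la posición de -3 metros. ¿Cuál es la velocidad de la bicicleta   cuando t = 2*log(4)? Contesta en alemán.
Um dies zu lösen, müssen wir 1 Stammfunktion unserer Gleichung für die Beschleunigung a(t) = 3·exp(-t/2)/2 finden. Das Integral von der Beschleunigung, mit v(0) = -3, ergibt die Geschwindigkeit: v(t) = -3·exp(-t/2). Mit v(t) = -3·exp(-t/2) und Einsetzen von t = 2*log(4), finden wir v = -3/4.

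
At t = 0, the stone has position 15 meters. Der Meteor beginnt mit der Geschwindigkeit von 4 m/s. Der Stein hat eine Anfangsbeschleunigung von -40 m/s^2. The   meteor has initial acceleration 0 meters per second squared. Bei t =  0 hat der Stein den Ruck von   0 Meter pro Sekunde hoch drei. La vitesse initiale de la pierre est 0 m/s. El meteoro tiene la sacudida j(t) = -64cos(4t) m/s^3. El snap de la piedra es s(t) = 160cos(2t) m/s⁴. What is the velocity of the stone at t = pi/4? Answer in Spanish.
Partiendo del snap s(t) = 160·cos(2·t), tomamos 3 integrales. La integral del snap es la sacudida. Usando j(0) = 0, obtenemos j(t) = 80·sin(2·t). Tomando ∫j(t)dt y aplicando a(0) = -40, encontramos a(t) = -40·cos(2·t). La antiderivada de la aceleración es la velocidad. Usando v(0) = 0, obtenemos v(t) = -20·sin(2·t). Usando v(t) = -20·sin(2·t) y sustituyendo t = pi/4, encontramos v = -20.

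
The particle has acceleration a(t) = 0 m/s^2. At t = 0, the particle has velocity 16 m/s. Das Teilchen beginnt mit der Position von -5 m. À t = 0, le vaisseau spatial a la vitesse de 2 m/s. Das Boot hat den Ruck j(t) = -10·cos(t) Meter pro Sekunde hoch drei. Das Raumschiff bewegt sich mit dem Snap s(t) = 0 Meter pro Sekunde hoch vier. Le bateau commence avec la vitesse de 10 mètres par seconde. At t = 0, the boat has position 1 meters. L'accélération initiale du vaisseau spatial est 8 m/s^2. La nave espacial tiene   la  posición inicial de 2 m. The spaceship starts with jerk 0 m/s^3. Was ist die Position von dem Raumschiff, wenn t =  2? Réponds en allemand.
Um dies zu lösen, müssen wir 4 Integrale unserer Gleichung für den Snap s(t) = 0 finden. Mit ∫s(t)dt und Anwendung von j(0) = 0, finden wir j(t) = 0. Durch Integration von dem Ruck und Verwendung der Anfangsbedingung a(0) = 8, erhalten wir a(t) = 8. Die Stammfunktion von der Beschleunigung ist die Geschwindigkeit. Mit v(0) = 2 erhalten wir v(t) = 8·t + 2. Die Stammfunktion von der Geschwindigkeit ist die Position. Mit x(0) = 2 erhalten wir x(t) = 4·t^2 + 2·t + 2. Aus der Gleichung für die Position x(t) = 4·t^2 + 2·t + 2, setzen wir t = 2 ein und erhalten x = 22.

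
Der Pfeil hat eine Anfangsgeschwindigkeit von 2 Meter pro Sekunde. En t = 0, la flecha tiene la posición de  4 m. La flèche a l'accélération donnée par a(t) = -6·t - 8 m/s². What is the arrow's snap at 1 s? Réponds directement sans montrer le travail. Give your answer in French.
Le snap à t = 1 est s = 0.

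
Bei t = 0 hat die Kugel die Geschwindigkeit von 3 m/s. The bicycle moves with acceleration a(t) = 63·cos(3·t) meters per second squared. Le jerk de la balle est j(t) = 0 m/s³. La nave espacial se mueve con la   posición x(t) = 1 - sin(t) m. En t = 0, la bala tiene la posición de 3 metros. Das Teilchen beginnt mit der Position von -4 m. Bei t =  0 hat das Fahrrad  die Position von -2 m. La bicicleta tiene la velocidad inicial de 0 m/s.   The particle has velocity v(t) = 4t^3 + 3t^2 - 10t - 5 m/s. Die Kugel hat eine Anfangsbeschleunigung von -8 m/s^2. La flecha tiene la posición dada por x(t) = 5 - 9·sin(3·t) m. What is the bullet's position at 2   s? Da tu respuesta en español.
Necesitamos integrar nuestra ecuación de la sacudida j(t) = 0 3 veces. La antiderivada de la sacudida es la aceleración. Usando a(0) = -8, obtenemos a(t) = -8. La integral de la aceleración es la velocidad. Usando v(0) = 3, obtenemos v(t) = 3 - 8·t. La integral de la velocidad es la posición. Usando x(0) = 3, obtenemos x(t) = -4·t^2 + 3·t + 3. Tenemos la posición x(t) = -4·t^2 + 3·t + 3. Sustituyendo t = 2: x(2) = -7.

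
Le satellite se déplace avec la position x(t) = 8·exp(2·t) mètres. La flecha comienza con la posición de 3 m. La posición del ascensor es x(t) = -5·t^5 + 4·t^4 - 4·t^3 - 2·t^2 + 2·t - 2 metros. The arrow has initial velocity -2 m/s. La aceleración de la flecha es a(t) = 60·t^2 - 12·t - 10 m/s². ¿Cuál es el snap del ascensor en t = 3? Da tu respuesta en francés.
Nous devons dériver notre équation de la position x(t) = -5·t^5 + 4·t^4 - 4·t^3 - 2·t^2 + 2·t - 2 4 fois. En dérivant la position, nous obtenons la vitesse: v(t) = -25·t^4 + 16·t^3 - 12·t^2 - 4·t + 2. En prenant d/dt de v(t), nous trouvons a(t) = -100·t^3 + 48·t^2 - 24·t - 4. La dérivée de l'accélération donne le jerk: j(t) = -300·t^2 + 96·t - 24. La dérivée du jerk donne le snap: s(t) = 96 - 600·t. Nous avons le snap s(t) = 96 - 600·t. En substituant t = 3: s(3) = -1704.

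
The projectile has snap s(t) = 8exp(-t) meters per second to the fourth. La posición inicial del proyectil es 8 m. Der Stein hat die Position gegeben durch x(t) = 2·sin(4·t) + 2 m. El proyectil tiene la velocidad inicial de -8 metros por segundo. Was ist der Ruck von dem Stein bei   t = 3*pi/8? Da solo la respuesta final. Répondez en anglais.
At t = 3*pi/8, j = 0.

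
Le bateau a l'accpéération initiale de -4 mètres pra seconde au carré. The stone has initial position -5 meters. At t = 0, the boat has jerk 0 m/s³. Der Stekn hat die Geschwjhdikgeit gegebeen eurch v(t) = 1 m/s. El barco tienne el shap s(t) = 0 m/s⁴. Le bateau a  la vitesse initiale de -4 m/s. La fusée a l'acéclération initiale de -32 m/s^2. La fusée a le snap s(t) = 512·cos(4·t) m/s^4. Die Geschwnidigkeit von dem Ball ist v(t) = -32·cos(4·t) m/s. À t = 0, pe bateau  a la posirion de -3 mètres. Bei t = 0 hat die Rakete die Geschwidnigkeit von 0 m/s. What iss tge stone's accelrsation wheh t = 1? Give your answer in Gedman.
Wir müssen unsere Gleichung für die Geschwindigkeit v(t) = 1 1-mal ableiten. Mit d/dt von v(t) finden wir a(t) = 0. Aus der Gleichung für die Beschleunigung a(t) = 0, setzen wir t = 1 ein und erhalten a = 0.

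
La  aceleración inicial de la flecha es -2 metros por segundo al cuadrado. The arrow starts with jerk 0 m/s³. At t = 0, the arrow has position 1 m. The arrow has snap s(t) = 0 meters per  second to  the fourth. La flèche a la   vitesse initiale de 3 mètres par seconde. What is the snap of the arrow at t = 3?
We have snap s(t) = 0. Substituting t = 3: s(3) = 0.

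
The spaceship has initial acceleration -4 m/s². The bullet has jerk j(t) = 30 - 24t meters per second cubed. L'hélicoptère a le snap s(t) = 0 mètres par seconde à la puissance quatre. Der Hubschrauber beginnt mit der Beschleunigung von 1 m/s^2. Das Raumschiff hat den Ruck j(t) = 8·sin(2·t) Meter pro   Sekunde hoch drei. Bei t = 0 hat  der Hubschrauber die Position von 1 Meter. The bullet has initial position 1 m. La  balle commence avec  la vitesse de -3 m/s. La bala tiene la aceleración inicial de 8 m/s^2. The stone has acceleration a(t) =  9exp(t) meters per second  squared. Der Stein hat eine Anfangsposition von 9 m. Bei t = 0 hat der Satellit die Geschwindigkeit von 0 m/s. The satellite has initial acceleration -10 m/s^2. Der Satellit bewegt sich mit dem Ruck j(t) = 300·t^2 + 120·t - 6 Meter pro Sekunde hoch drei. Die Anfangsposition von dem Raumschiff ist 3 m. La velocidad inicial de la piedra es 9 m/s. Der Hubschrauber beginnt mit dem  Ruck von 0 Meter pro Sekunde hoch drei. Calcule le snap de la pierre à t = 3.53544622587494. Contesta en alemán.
Wir müssen unsere Gleichung für die Beschleunigung a(t) = 9·exp(t) 2-mal ableiten. Die Ableitung von der Beschleunigung ergibt den Ruck: j(t) = 9·exp(t). Die Ableitung von dem Ruck ergibt den Snap: s(t) = 9·exp(t). Aus der Gleichung für den Snap s(t) = 9·exp(t), setzen wir t = 3.53544622587494 ein und erhalten s = 308.792893068477.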